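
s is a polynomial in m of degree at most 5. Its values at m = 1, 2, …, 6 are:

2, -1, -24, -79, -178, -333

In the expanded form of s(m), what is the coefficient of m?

First differences: -3, -23, -55, -99, -155. Second differences: -20, -32, -44, -56. Third differences: -12, -12, -12.
Level-3 differences are constant, so s has degree 3.
Fitting a degree-3 polynomial gives s(m) = -2m³ + 2m² + 5m - 3.
The coefficient of m is 5.

5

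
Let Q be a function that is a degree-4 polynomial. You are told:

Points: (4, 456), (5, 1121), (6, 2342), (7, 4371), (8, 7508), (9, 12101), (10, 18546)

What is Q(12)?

First differences: 665, 1221, 2029, 3137, 4593, 6445. Second differences: 556, 808, 1108, 1456, 1852. Third differences: 252, 300, 348, 396. Fourth differences: 48, 48, 48.
Level-4 differences are constant, so Q has degree 4.
Fitting a degree-4 polynomial gives Q(n) = 2n^4 - 2n³ + 6n² - 5n - 4.
Then Q(12) = 38816.

38816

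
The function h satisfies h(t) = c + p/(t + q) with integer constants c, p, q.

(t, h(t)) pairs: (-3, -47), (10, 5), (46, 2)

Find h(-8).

-7

(h(t) − c)(t + q) = p for each data point; the three points give a linear system in c and q, then p follows.
Solving: c = 1, q = 2, p = 48, so h(t) = 1 + 48/(t + 2).
Then h(-8) = 1 + 48/(-6) = -7.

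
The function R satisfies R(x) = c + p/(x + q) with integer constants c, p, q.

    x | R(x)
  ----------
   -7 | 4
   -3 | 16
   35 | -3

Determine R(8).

(R(x) − c)(x + q) = p for each data point; the three points give a linear system in c and q, then p follows.
Solving: c = -2, q = 1, p = -36, so R(x) = -2 − 36/(x + 1).
Then R(8) = -2 − 36/9 = -6.

-6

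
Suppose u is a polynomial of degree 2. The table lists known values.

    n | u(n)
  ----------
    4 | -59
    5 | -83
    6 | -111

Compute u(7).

Write u(n) = an² + bn + c; the 3 given values yield a linear system in the 3 coefficients.
Solving, u(n) = -2n² - 6n - 3.
Then u(7) = -143.

-143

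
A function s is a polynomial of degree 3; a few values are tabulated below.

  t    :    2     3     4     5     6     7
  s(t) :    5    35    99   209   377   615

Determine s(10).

1869

First differences: 30, 64, 110, 168, 238. Second differences: 34, 46, 58, 70. Third differences: 12, 12, 12.
Level-3 differences are constant, so s has degree 3.
Fitting a degree-3 polynomial gives s(t) = 2t³ - t² - 3t - 1.
Then s(10) = 1869.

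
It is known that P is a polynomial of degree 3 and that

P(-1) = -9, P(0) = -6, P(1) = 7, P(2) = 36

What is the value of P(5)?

279

Write P(t) = at³ + bt² + ct + d; the 4 given values yield a linear system in the 4 coefficients.
Solving, P(t) = t³ + 5t² + 7t - 6.
Then P(5) = 279.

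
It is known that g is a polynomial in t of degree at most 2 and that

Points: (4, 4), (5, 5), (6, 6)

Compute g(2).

First differences: 1, 1.
Level-1 differences are constant, so g has degree 1.
Fitting a degree-1 polynomial gives g(t) = t.
Then g(2) = 2.

2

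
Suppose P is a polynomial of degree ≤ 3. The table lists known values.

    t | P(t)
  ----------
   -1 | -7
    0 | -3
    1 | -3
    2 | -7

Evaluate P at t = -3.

-27

Write P(t) = at³ + bt² + ct + d; the 4 given values yield a linear system in the 4 coefficients.
Solving, the leading coefficient vanishes, and P(t) = -2t² + 2t - 3.
Then P(-3) = -27.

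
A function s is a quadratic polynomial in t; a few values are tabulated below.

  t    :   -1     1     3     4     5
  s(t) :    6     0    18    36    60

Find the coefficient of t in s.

Write s(t) = at² + bt + c; the 5 given values yield a linear system in the 3 coefficients.
Solving, s(t) = 3t² - 3t.
The coefficient of t is -3.

-3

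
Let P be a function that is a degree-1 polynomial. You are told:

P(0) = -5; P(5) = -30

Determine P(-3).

Write P(m) = am + b; the 2 given values yield a linear system in the 2 coefficients.
Solving, P(m) = -5m - 5.
Then P(-3) = 10.

10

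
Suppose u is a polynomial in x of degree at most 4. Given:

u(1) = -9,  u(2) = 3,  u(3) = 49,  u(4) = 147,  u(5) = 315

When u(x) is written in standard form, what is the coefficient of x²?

-1

First differences: 12, 46, 98, 168. Second differences: 34, 52, 70. Third differences: 18, 18.
Level-3 differences are constant, so u has degree 3.
Fitting a degree-3 polynomial gives u(x) = 3x³ - x² - 6x - 5.
The coefficient of x² is -1.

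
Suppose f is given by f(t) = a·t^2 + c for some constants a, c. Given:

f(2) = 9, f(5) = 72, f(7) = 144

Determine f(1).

0

From f(2) = 9 and f(5) = 72: 4a + c = 9 and 25a + c = 72.
Subtracting: 21a = 63, so a = 3; then c = 9 − 3·4 = -3.
So f(t) = 3t² − 3, and f(1) = 0.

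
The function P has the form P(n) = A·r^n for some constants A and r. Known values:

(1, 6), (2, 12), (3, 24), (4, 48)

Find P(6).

192

Consecutive ratio: 12/6 = 2, and 24/12 = 2, so r = 2.
Then A·2^1 = 6 gives A = 3, and P(n) = 3·2^n.
P(6) = 3·2^6 = 192.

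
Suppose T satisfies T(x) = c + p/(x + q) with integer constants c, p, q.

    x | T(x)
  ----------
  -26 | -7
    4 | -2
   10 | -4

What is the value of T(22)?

-5

(T(x) − c)(x + q) = p for each data point; the three points give a linear system in c and q, then p follows.
Solving: c = -6, q = 2, p = 24, so T(x) = -6 + 24/(x + 2).
Then T(22) = -6 + 24/24 = -5.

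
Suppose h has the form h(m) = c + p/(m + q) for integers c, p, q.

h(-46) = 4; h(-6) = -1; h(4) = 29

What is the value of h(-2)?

(h(m) − c)(m + q) = p for each data point; the three points give a linear system in c and q, then p follows.
Solving: c = 5, q = -2, p = 48, so h(m) = 5 + 48/(m − 2).
Then h(-2) = 5 + 48/(-4) = -7.

-7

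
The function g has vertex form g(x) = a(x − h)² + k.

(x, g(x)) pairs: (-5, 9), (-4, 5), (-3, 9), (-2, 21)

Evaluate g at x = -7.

41

First differences -4, 4, 12; second difference 8 = 2a, so a = 4.
Expanding, the x-coefficient is −2ah = -8h; matching it to the data gives h = -4, and then k = 5.
So g(x) = 4(x + 4)² + 5.
g(-7) = 4·(-3)² + 5 = 41.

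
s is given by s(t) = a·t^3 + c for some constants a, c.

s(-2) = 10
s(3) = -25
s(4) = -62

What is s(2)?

-6

From s(-2) = 10 and s(3) = -25: -8a + c = 10 and 27a + c = -25.
Subtracting: 35a = -35, so a = -1; then c = 10 − (-1)·(-8) = 2.
So s(t) = -1t³ + 2, and s(2) = -6.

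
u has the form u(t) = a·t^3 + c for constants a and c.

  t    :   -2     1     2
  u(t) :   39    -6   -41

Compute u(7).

-1716

From u(-2) = 39 and u(1) = -6: -8a + c = 39 and 1a + c = -6.
Subtracting: 9a = -45, so a = -5; then c = 39 − (-5)·(-8) = -1.
So u(t) = -5t³ − 1, and u(7) = -1716.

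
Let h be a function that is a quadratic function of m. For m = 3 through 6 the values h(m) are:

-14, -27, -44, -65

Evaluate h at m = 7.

-90

Write h(m) = am² + bm + c; the 4 given values yield a linear system in the 3 coefficients.
Solving, h(m) = -2m² + m + 1.
Then h(7) = -90.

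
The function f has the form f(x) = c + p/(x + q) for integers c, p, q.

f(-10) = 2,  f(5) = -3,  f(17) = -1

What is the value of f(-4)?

(f(x) − c)(x + q) = p for each data point; the three points give a linear system in c and q, then p follows.
Solving: c = 0, q = 1, p = -18, so f(x) = -18/(x + 1).
Then f(-4) = 0 − 18/(-3) = 6.

6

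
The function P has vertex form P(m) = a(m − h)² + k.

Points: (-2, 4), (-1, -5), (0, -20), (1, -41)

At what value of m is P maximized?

First differences -9, -15, -21; second difference -6 = 2a, so a = -3.
Expanding, the m-coefficient is −2ah = 6h; matching it to the data gives h = -3, and then k = 7.
So P(m) = -3(m + 3)² + 7.
Hence h = -3.

-3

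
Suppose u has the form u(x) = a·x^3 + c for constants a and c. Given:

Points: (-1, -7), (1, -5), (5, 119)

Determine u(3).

21

From u(-1) = -7 and u(1) = -5: -1a + c = -7 and 1a + c = -5.
Subtracting: 2a = 2, so a = 1; then c = -7 − 1·(-1) = -6.
So u(x) = 1x³ − 6, and u(3) = 21.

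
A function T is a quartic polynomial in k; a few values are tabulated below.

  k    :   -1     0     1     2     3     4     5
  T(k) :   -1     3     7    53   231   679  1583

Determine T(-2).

1

First differences: 4, 4, 46, 178, 448, 904. Second differences: 0, 42, 132, 270, 456. Third differences: 42, 90, 138, 186. Fourth differences: 48, 48, 48.
Level-4 differences are constant, so T has degree 4.
Fitting a degree-4 polynomial gives T(k) = 2k^4 + 3k³ - 2k² + k + 3.
Then T(-2) = 1.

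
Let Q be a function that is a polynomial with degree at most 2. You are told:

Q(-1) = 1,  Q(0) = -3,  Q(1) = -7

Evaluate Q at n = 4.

First differences: -4, -4.
Level-1 differences are constant, so Q has degree 1.
Fitting a degree-1 polynomial gives Q(n) = -4n - 3.
Then Q(4) = -19.

-19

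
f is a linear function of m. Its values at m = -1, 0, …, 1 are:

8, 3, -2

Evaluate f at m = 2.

-7

First differences: -5, -5.
Level-1 differences are constant, so f has degree 1.
Fitting a degree-1 polynomial gives f(m) = -5m + 3.
Then f(2) = -7.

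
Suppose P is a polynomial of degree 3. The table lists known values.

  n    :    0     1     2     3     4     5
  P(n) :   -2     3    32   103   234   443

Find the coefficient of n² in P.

First differences: 5, 29, 71, 131, 209. Second differences: 24, 42, 60, 78. Third differences: 18, 18, 18.
Level-3 differences are constant, so P has degree 3.
Fitting a degree-3 polynomial gives P(n) = 3n³ + 3n² - n - 2.
The coefficient of n² is 3.

3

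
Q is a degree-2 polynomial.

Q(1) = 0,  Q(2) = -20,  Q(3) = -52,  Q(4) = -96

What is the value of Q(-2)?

-12

Write Q(m) = am² + bm + c; the 4 given values yield a linear system in the 3 coefficients.
Solving, Q(m) = -6m² - 2m + 8.
Then Q(-2) = -12.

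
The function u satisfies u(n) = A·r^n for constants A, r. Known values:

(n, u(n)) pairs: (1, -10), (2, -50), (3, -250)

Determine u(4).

-1250

Consecutive ratio: -50/(-10) = 5, and -250/(-50) = 5, so r = 5.
Then A·5^1 = -10 gives A = -2, and u(n) = -2·5^n.
u(4) = -2·5^4 = -1250.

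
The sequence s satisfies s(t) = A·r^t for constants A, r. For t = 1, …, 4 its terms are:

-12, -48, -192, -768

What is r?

Consecutive ratio: -48/(-12) = 4, and -192/(-48) = 4, so r = 4.
Then A·4^1 = -12 gives A = -3, and s(t) = -3·4^t.

4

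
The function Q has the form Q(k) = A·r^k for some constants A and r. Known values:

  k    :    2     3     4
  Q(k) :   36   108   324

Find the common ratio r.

3

Consecutive ratio: 108/36 = 3, and 324/108 = 3, so r = 3.
Then A·3^2 = 36 gives A = 4, and Q(k) = 4·3^k.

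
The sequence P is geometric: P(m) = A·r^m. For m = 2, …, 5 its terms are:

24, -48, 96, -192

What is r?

-2

Consecutive ratio: -48/24 = -2, and 96/(-48) = -2, so r = -2.
Then A·(-2)^2 = 24 gives A = 6, and P(m) = 6·(-2)^m.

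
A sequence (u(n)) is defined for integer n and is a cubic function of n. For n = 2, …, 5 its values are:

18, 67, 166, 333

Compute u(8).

1422

Write u(n) = an³ + bn² + cn + d; the 4 given values yield a linear system in the 4 coefficients.
Solving, u(n) = 3n³ - 2n² + 2n - 2.
Then u(8) = 1422.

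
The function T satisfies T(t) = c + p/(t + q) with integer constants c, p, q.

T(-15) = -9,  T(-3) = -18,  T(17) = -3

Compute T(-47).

(T(t) − c)(t + q) = p for each data point; the three points give a linear system in c and q, then p follows.
Solving: c = -6, q = -1, p = 48, so T(t) = -6 + 48/(t − 1).
Then T(-47) = -6 + 48/(-48) = -7.

-7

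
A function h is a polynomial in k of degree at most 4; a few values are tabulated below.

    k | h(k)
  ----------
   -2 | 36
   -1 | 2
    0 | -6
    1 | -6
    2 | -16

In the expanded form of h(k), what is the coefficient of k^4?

0

Write h(k) = ak^4 + bk³ + ck² + dk + e; the 5 given values yield a linear system in the 5 coefficients.
Solving, the leading coefficient vanishes, and h(k) = -3k³ + 4k² - k - 6.
The coefficient of k^4 is 0.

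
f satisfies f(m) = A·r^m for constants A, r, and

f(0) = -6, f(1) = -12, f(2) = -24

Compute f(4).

Consecutive ratio: -12/(-6) = 2, and -24/(-12) = 2, so r = 2.
Then A·2^0 = -6 gives A = -6, and f(m) = -6·2^m.
f(4) = -6·2^4 = -96.

-96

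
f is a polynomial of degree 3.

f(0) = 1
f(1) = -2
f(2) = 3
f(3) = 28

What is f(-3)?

Write f(t) = at³ + bt² + ct + d; the 4 given values yield a linear system in the 4 coefficients.
Solving, f(t) = 2t³ - 2t² - 3t + 1.
Then f(-3) = -62.

-62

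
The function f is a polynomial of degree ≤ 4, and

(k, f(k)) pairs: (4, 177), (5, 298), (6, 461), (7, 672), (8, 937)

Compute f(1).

First differences: 121, 163, 211, 265. Second differences: 42, 48, 54. Third differences: 6, 6.
Level-3 differences are constant, so f has degree 3.
Fitting a degree-3 polynomial gives f(k) = k³ + 6k² + 6k - 7.
Then f(1) = 6.

6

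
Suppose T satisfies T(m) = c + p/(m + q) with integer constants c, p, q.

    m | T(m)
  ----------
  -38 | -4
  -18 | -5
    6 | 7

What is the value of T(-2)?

-13

(T(m) − c)(m + q) = p for each data point; the three points give a linear system in c and q, then p follows.
Solving: c = -3, q = -2, p = 40, so T(m) = -3 + 40/(m − 2).
Then T(-2) = -3 + 40/(-4) = -13.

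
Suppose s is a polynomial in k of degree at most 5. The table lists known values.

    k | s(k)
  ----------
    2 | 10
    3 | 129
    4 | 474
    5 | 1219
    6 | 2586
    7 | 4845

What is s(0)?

-6

First differences: 119, 345, 745, 1367, 2259. Second differences: 226, 400, 622, 892. Third differences: 174, 222, 270. Fourth differences: 48, 48.
Level-4 differences are constant, so s has degree 4.
Fitting a degree-4 polynomial gives s(k) = 2k^4 + k³ - 6k² - 6.
The constant term is s(0) = -6.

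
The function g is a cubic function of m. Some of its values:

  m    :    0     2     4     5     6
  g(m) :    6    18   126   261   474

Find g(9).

1761

Write g(m) = am³ + bm² + cm + d; the 5 given values yield a linear system in the 4 coefficients.
Solving, g(m) = 3m³ - 6m² + 6m + 6.
Then g(9) = 1761.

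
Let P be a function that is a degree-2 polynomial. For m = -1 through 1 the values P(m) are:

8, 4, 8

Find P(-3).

Write P(m) = am² + bm + c; the 3 given values yield a linear system in the 3 coefficients.
Solving, P(m) = 4m² + 4.
Then P(-3) = 40.

40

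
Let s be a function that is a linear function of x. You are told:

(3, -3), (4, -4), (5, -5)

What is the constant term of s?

First differences: -1, -1.
Level-1 differences are constant, so s has degree 1.
Fitting a degree-1 polynomial gives s(x) = -x.
The constant term is s(0) = 0.

0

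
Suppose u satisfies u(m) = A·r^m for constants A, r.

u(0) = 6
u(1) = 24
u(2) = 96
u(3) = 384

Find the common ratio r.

4

Consecutive ratio: 24/6 = 4, and 96/24 = 4, so r = 4.
Then A·4^0 = 6 gives A = 6, and u(m) = 6·4^m.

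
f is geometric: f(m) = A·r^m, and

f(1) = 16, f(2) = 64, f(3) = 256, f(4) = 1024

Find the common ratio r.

Consecutive ratio: 64/16 = 4, and 256/64 = 4, so r = 4.
Then A·4^1 = 16 gives A = 4, and f(m) = 4·4^m.

4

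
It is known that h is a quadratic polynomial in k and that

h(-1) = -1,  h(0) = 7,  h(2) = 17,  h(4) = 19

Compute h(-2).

Write h(k) = ak² + bk + c; the 4 given values yield a linear system in the 3 coefficients.
Solving, h(k) = -k² + 7k + 7.
Then h(-2) = -11.

-11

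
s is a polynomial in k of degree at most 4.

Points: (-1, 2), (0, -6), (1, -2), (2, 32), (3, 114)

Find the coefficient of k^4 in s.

0

First differences: -8, 4, 34, 82. Second differences: 12, 30, 48. Third differences: 18, 18.
Level-3 differences are constant, so s has degree 3.
Fitting a degree-3 polynomial gives s(k) = 3k³ + 6k² - 5k - 6.
The coefficient of k^4 is 0.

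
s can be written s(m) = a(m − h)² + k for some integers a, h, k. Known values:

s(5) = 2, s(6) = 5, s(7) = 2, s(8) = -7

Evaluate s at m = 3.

First differences 3, -3, -9; second difference -6 = 2a, so a = -3.
Expanding, the m-coefficient is −2ah = 6h; matching it to the data gives h = 6, and then k = 5.
So s(m) = -3(m − 6)² + 5.
s(3) = -3·(-3)² + 5 = -22.

-22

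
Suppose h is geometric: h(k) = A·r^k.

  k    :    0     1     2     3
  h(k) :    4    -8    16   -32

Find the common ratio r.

-2

Consecutive ratio: -8/4 = -2, and 16/(-8) = -2, so r = -2.
Then A·(-2)^0 = 4 gives A = 4, and h(k) = 4·(-2)^k.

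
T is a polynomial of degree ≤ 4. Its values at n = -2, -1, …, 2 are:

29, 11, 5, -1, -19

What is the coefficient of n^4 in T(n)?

0

Write T(n) = an^4 + bn³ + cn² + dn + e; the 5 given values yield a linear system in the 5 coefficients.
Solving, the leading coefficient vanishes, and T(n) = -2n³ - 4n + 5.
The coefficient of n^4 is 0.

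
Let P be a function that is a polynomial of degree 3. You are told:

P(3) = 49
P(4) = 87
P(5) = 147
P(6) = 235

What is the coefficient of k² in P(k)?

-1

Write P(k) = ak³ + bk² + ck + d; the 4 given values yield a linear system in the 4 coefficients.
Solving, P(k) = k³ - k² + 8k + 7.
The coefficient of k² is -1.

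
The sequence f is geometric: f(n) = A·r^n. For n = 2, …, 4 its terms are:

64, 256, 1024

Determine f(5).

Consecutive ratio: 256/64 = 4, and 1024/256 = 4, so r = 4.
Then A·4^2 = 64 gives A = 4, and f(n) = 4·4^n.
f(5) = 4·4^5 = 4096.

4096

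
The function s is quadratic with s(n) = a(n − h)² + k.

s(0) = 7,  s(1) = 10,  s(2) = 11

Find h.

First differences 3, 1; second difference -2 = 2a, so a = -1.
Expanding, the n-coefficient is −2ah = 2h; matching it to the data gives h = 2, and then k = 11.
So s(n) = -1(n − 2)² + 11.
Hence h = 2.

2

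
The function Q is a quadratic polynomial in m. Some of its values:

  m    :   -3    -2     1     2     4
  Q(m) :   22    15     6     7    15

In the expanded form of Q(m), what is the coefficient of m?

-2

Write Q(m) = am² + bm + c; the 5 given values yield a linear system in the 3 coefficients.
Solving, Q(m) = m² - 2m + 7.
The coefficient of m is -2.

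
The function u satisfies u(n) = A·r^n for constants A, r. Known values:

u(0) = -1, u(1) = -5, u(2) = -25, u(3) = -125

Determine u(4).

Consecutive ratio: -5/(-1) = 5, and -25/(-5) = 5, so r = 5.
Then A·5^0 = -1 gives A = -1, and u(n) = -1·5^n.
u(4) = -1·5^4 = -625.

-625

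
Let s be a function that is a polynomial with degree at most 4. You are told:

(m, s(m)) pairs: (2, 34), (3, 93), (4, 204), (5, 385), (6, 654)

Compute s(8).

First differences: 59, 111, 181, 269. Second differences: 52, 70, 88. Third differences: 18, 18.
Level-3 differences are constant, so s has degree 3.
Fitting a degree-3 polynomial gives s(m) = 3m³ - m² + 7m.
Then s(8) = 1528.

1528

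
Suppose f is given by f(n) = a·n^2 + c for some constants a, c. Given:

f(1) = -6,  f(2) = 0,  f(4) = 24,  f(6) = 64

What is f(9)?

From f(1) = -6 and f(2) = 0: 1a + c = -6 and 4a + c = 0.
Subtracting: 3a = 6, so a = 2; then c = -6 − 2·1 = -8.
So f(n) = 2n² − 8, and f(9) = 154.

154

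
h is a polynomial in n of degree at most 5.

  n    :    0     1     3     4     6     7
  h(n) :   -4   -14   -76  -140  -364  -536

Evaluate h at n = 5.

-234

Write h(n) = an^5 + bn^4 + cn³ + dn² + en + p; the 6 given values yield a linear system in the 6 coefficients.
Solving, the top 2 coefficients vanish, and h(n) = -n³ - 3n² - 6n - 4.
Then h(5) = -234.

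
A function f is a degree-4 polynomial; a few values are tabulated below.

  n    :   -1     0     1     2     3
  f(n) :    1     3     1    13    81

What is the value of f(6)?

1401

Write f(n) = an^4 + bn³ + cn² + dn + e; the 5 given values yield a linear system in the 5 coefficients.
Solving, f(n) = n^4 + n³ - 3n² - n + 3.
Then f(6) = 1401.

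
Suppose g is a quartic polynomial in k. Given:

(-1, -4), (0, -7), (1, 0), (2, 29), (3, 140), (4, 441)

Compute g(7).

4284

First differences: -3, 7, 29, 111, 301. Second differences: 10, 22, 82, 190. Third differences: 12, 60, 108. Fourth differences: 48, 48.
Level-4 differences are constant, so g has degree 4.
Fitting a degree-4 polynomial gives g(k) = 2k^4 - 2k³ + 3k² + 4k - 7.
Then g(7) = 4284.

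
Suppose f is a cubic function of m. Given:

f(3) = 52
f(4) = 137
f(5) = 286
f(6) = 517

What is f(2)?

Write f(m) = am³ + bm² + cm + d; the 4 given values yield a linear system in the 4 coefficients.
Solving, f(m) = 3m³ - 4m² + 2m + 1.
Then f(2) = 13.

13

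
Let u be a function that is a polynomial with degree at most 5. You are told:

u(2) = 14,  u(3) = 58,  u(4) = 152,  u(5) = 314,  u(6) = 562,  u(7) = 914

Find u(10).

First differences: 44, 94, 162, 248, 352. Second differences: 50, 68, 86, 104. Third differences: 18, 18, 18.
Level-3 differences are constant, so u has degree 3.
Fitting a degree-3 polynomial gives u(k) = 3k³ - 2k² - 3k + 4.
Then u(10) = 2774.

2774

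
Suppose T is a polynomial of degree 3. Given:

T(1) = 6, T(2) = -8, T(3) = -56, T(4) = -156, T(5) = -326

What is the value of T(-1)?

First differences: -14, -48, -100, -170. Second differences: -34, -52, -70. Third differences: -18, -18.
Level-3 differences are constant, so T has degree 3.
Fitting a degree-3 polynomial gives T(n) = -3n³ + n² + 4n + 4.
Then T(-1) = 4.

4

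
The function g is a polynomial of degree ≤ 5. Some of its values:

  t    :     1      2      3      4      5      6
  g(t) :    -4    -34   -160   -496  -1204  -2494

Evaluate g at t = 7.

Write g(t) = at^5 + bt^4 + ct³ + dt² + et + p; the 6 given values yield a linear system in the 6 coefficients.
Solving, the leading coefficient vanishes, and g(t) = -2t^4 + t³ - 4t² + 5t - 4.
Then g(7) = -4624.

-4624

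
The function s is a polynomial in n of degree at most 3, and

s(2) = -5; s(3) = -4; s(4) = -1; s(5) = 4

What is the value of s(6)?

First differences: 1, 3, 5. Second differences: 2, 2.
Level-2 differences are constant, so s has degree 2.
Extending the table by one column gives the next first difference 7, so s(6) = 4 + 7 = 11.

11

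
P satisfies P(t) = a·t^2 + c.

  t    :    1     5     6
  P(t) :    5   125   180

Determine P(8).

320

From P(1) = 5 and P(5) = 125: 1a + c = 5 and 25a + c = 125.
Subtracting: 24a = 120, so a = 5; then c = 5 − 5·1 = 0.
So P(t) = 5t² + 0, and P(8) = 320.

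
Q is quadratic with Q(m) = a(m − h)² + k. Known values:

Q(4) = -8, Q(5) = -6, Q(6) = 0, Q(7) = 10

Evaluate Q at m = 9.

42

First differences 2, 6, 10; second difference 4 = 2a, so a = 2.
Expanding, the m-coefficient is −2ah = -4h; matching it to the data gives h = 4, and then k = -8.
So Q(m) = 2(m − 4)² − 8.
Q(9) = 2·5² − 8 = 42.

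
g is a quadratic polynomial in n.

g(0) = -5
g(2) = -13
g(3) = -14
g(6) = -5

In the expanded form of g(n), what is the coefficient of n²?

Write g(n) = an² + bn + c; the 4 given values yield a linear system in the 3 coefficients.
Solving, g(n) = n² - 6n - 5.
The coefficient of n² is 1.

1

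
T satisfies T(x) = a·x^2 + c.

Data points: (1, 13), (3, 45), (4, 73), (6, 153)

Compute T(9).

From T(1) = 13 and T(3) = 45: 1a + c = 13 and 9a + c = 45.
Subtracting: 8a = 32, so a = 4; then c = 13 − 4·1 = 9.
So T(x) = 4x² + 9, and T(9) = 333.

333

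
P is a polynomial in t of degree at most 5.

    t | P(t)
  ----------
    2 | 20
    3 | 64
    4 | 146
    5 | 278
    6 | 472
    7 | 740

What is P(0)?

-2

First differences: 44, 82, 132, 194, 268. Second differences: 38, 50, 62, 74. Third differences: 12, 12, 12.
Level-3 differences are constant, so P has degree 3.
Fitting a degree-3 polynomial gives P(t) = 2t³ + t² + t - 2.
The constant term is P(0) = -2.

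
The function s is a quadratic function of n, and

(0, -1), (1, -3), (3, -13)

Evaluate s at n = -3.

-7

Write s(n) = an² + bn + c; the 3 given values yield a linear system in the 3 coefficients.
Solving, s(n) = -n² - n - 1.
Then s(-3) = -7.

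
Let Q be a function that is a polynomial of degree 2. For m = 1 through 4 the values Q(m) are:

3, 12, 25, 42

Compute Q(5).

First differences: 9, 13, 17. Second differences: 4, 4.
Level-2 differences are constant, so Q has degree 2.
Fitting a degree-2 polynomial gives Q(m) = 2m² + 3m - 2.
Then Q(5) = 63.

63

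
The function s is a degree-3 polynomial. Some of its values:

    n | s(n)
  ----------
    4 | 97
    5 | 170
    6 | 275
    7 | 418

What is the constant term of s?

5

Write s(n) = an³ + bn² + cn + d; the 4 given values yield a linear system in the 4 coefficients.
Solving, s(n) = n³ + n² + 3n + 5.
The constant term is s(0) = 5.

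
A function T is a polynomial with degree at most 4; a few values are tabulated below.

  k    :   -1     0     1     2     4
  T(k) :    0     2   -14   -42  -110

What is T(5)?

Write T(k) = ak^4 + bk³ + ck² + dk + e; the 5 given values yield a linear system in the 5 coefficients.
Solving, the leading coefficient vanishes, and T(k) = k³ - 9k² - 8k + 2.
Then T(5) = -138.

-138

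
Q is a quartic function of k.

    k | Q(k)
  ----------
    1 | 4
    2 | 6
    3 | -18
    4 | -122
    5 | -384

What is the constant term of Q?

Write Q(k) = ak^4 + bk³ + ck² + dk + e; the 5 given values yield a linear system in the 5 coefficients.
Solving, Q(k) = -k^4 + k³ + 6k² - 8k + 6.
The constant term is Q(0) = 6.

6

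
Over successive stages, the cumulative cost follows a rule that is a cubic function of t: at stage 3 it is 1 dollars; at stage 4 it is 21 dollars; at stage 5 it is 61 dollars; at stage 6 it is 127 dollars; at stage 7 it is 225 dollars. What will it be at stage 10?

771

Write the value at t as Q(t).
First differences: 20, 40, 66, 98. Second differences: 20, 26, 32. Third differences: 6, 6.
Level-3 differences are constant, so Q has degree 3.
Fitting a degree-3 polynomial gives Q(t) = t³ - 2t² - 3t + 1.
Then Q(10) = 771.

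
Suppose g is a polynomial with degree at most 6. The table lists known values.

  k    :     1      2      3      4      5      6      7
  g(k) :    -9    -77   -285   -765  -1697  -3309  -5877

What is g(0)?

3

Write g(k) = ak^6 + bk^5 + ck^4 + dk³ + ek² + pk + q; the 7 given values yield a linear system in the 7 coefficients.
Solving, the top 2 coefficients vanish, and g(k) = -2k^4 - 2k³ - 8k² + 3.
Then g(0) = 3.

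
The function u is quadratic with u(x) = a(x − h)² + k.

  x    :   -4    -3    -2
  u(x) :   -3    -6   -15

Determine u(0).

-51

First differences -3, -9; second difference -6 = 2a, so a = -3.
Expanding, the x-coefficient is −2ah = 6h; matching it to the data gives h = -4, and then k = -3.
So u(x) = -3(x + 4)² − 3.
u(0) = -3·4² − 3 = -51.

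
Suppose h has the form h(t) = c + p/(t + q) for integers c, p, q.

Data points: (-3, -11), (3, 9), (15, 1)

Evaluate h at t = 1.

(h(t) − c)(t + q) = p for each data point; the three points give a linear system in c and q, then p follows.
Solving: c = -1, q = 0, p = 30, so h(t) = -1 + 30/(t + 0).
Then h(1) = -1 + 30/1 = 29.

29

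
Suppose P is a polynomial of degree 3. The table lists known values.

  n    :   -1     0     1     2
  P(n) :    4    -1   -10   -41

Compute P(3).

-112

Write P(n) = an³ + bn² + cn + d; the 4 given values yield a linear system in the 4 coefficients.
Solving, P(n) = -3n³ - 2n² - 4n - 1.
Then P(3) = -112.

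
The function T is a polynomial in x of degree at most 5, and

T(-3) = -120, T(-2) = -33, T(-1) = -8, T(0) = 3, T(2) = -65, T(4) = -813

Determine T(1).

Write T(x) = ax^5 + bx^4 + cx³ + dx² + ex + p; the 6 given values yield a linear system in the 6 coefficients.
Solving, the leading coefficient vanishes, and T(x) = -2x^4 - 4x³ - 5x² + 8x + 3.
Then T(1) = 0.

0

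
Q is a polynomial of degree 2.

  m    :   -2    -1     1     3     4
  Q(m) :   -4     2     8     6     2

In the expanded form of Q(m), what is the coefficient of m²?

-1

Write Q(m) = am² + bm + c; the 5 given values yield a linear system in the 3 coefficients.
Solving, Q(m) = -m² + 3m + 6.
The coefficient of m² is -1.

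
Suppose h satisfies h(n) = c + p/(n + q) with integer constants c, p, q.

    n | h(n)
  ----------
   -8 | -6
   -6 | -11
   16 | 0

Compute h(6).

1

(h(n) − c)(n + q) = p for each data point; the three points give a linear system in c and q, then p follows.
Solving: c = -1, q = 4, p = 20, so h(n) = -1 + 20/(n + 4).
Then h(6) = -1 + 20/10 = 1.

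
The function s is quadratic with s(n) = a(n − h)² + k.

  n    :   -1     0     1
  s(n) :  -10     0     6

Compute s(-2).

-24

First differences 10, 6; second difference -4 = 2a, so a = -2.
Expanding, the n-coefficient is −2ah = 4h; matching it to the data gives h = 2, and then k = 8.
So s(n) = -2(n − 2)² + 8.
s(-2) = -2·(-4)² + 8 = -24.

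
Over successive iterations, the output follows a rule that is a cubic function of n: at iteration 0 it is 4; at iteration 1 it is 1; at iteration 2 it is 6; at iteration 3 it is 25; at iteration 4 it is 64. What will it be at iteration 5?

129

Write the value at n as h(n).
First differences: -3, 5, 19, 39. Second differences: 8, 14, 20. Third differences: 6, 6.
Level-3 differences are constant, so h has degree 3.
Fitting a degree-3 polynomial gives h(n) = n³ + n² - 5n + 4.
Then h(5) = 129.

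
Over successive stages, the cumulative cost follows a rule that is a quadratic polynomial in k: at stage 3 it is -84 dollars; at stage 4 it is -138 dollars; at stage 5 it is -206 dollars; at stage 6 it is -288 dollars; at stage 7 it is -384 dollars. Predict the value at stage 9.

-618

Write the value at k as P(k).
First differences: -54, -68, -82, -96. Second differences: -14, -14, -14.
Level-2 differences are constant, so P has degree 2.
Fitting a degree-2 polynomial gives P(k) = -7k² - 5k - 6.
Then P(9) = -618.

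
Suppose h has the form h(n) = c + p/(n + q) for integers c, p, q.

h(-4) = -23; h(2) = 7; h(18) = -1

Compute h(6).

2

(h(n) − c)(n + q) = p for each data point; the three points give a linear system in c and q, then p follows.
Solving: c = -3, q = 2, p = 40, so h(n) = -3 + 40/(n + 2).
Then h(6) = -3 + 40/8 = 2.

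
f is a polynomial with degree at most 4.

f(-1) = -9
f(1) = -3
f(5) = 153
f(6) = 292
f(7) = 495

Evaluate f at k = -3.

Write f(k) = ak^4 + bk³ + ck² + dk + e; the 5 given values yield a linear system in the 5 coefficients.
Solving, the leading coefficient vanishes, and f(k) = 2k³ - 4k² + k - 2.
Then f(-3) = -95.

-95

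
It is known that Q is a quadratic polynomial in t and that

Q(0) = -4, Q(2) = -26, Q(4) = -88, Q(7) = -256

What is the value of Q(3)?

-52

Write Q(t) = at² + bt + c; the 4 given values yield a linear system in the 3 coefficients.
Solving, Q(t) = -5t² - t - 4.
Then Q(3) = -52.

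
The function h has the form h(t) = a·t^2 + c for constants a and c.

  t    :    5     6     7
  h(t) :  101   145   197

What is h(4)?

65

From h(5) = 101 and h(6) = 145: 25a + c = 101 and 36a + c = 145.
Subtracting: 11a = 44, so a = 4; then c = 101 − 4·25 = 1.
So h(t) = 4t² + 1, and h(4) = 65.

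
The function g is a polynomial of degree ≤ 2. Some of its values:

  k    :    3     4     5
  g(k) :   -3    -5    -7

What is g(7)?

-11

First differences: -2, -2.
Level-1 differences are constant, so g has degree 1.
Fitting a degree-1 polynomial gives g(k) = -2k + 3.
Then g(7) = -11.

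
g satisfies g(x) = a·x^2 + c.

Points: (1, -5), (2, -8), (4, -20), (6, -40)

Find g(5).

From g(1) = -5 and g(2) = -8: 1a + c = -5 and 4a + c = -8.
Subtracting: 3a = -3, so a = -1; then c = -5 − (-1)·1 = -4.
So g(x) = -1x² − 4, and g(5) = -29.

-29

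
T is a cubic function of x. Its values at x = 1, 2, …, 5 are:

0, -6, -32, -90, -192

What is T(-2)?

First differences: -6, -26, -58, -102. Second differences: -20, -32, -44. Third differences: -12, -12.
Level-3 differences are constant, so T has degree 3.
Fitting a degree-3 polynomial gives T(x) = -2x³ + 2x² + 2x - 2.
Then T(-2) = 18.

18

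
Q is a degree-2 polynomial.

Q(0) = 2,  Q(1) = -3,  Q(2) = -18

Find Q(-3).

Write Q(n) = an² + bn + c; the 3 given values yield a linear system in the 3 coefficients.
Solving, Q(n) = -5n² + 2.
Then Q(-3) = -43.

-43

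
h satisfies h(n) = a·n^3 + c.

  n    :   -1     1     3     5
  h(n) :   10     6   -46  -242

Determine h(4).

-120

From h(-1) = 10 and h(1) = 6: -1a + c = 10 and 1a + c = 6.
Subtracting: 2a = -4, so a = -2; then c = 10 − (-2)·(-1) = 8.
So h(n) = -2n³ + 8, and h(4) = -120.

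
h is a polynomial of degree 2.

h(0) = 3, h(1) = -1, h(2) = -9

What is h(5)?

-57

Write h(t) = at² + bt + c; the 3 given values yield a linear system in the 3 coefficients.
Solving, h(t) = -2t² - 2t + 3.
Then h(5) = -57.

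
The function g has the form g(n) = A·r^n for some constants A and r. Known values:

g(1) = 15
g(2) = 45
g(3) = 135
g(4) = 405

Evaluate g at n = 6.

3645

Consecutive ratio: 45/15 = 3, and 135/45 = 3, so r = 3.
Then A·3^1 = 15 gives A = 5, and g(n) = 5·3^n.
g(6) = 5·3^6 = 3645.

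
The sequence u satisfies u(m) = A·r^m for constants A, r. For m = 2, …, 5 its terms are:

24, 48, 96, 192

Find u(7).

Consecutive ratio: 48/24 = 2, and 96/48 = 2, so r = 2.
Then A·2^2 = 24 gives A = 6, and u(m) = 6·2^m.
u(7) = 6·2^7 = 768.

768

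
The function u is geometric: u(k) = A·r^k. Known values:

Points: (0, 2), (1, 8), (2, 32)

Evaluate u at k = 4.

512

Consecutive ratio: 8/2 = 4, and 32/8 = 4, so r = 4.
Then A·4^0 = 2 gives A = 2, and u(k) = 2·4^k.
u(4) = 2·4^4 = 512.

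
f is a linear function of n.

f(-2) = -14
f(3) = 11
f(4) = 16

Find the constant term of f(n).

-4

Write f(n) = an + b; the 3 given values yield a linear system in the 2 coefficients.
Solving, f(n) = 5n - 4.
The constant term is f(0) = -4.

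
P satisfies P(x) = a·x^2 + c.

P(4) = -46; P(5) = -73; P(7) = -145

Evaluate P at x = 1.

From P(4) = -46 and P(5) = -73: 16a + c = -46 and 25a + c = -73.
Subtracting: 9a = -27, so a = -3; then c = -46 − (-3)·16 = 2.
So P(x) = -3x² + 2, and P(1) = -1.

-1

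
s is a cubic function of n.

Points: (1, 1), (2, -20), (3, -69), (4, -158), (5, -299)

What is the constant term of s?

Write s(n) = an³ + bn² + cn + d; the 5 given values yield a linear system in the 4 coefficients.
Solving, s(n) = -2n³ - 2n² - n + 6.
The constant term is s(0) = 6.

6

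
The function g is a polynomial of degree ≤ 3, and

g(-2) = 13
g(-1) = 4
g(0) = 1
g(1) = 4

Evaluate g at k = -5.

First differences: -9, -3, 3. Second differences: 6, 6.
Level-2 differences are constant, so g has degree 2.
Fitting a degree-2 polynomial gives g(k) = 3k² + 1.
Then g(-5) = 76.

76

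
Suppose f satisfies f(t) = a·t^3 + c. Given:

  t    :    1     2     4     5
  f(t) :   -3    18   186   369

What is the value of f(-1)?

-9

From f(1) = -3 and f(2) = 18: 1a + c = -3 and 8a + c = 18.
Subtracting: 7a = 21, so a = 3; then c = -3 − 3·1 = -6.
So f(t) = 3t³ − 6, and f(-1) = -9.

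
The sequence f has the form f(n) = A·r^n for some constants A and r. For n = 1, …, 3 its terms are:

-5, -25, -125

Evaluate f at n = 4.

Consecutive ratio: -25/(-5) = 5, and -125/(-25) = 5, so r = 5.
Then A·5^1 = -5 gives A = -1, and f(n) = -1·5^n.
f(4) = -1·5^4 = -625.

-625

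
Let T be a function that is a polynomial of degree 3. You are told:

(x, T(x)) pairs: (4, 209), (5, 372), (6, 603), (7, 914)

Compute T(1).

8

Write T(x) = ax³ + bx² + cx + d; the 4 given values yield a linear system in the 4 coefficients.
Solving, T(x) = 2x³ + 4x² + 5x - 3.
Then T(1) = 8.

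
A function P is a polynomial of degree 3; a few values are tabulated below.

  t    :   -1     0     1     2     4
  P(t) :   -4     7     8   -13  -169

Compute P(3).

-68

Write P(t) = at³ + bt² + ct + d; the 5 given values yield a linear system in the 4 coefficients.
Solving, P(t) = -2t³ - 5t² + 8t + 7.
Then P(3) = -68.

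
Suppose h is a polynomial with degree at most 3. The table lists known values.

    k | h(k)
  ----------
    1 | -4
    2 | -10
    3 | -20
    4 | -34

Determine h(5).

First differences: -6, -10, -14. Second differences: -4, -4.
Level-2 differences are constant, so h has degree 2.
Fitting a degree-2 polynomial gives h(k) = -2k² - 2.
Then h(5) = -52.

-52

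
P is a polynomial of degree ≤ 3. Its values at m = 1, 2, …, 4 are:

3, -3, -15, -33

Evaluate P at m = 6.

-87

Write P(m) = am³ + bm² + cm + d; the 4 given values yield a linear system in the 4 coefficients.
Solving, the leading coefficient vanishes, and P(m) = -3m² + 3m + 3.
Then P(6) = -87.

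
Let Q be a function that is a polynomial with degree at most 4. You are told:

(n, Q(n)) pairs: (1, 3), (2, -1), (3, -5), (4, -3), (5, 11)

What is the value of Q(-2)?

Write Q(n) = an^4 + bn³ + cn² + dn + e; the 5 given values yield a linear system in the 5 coefficients.
Solving, the leading coefficient vanishes, and Q(n) = n³ - 6n² + 7n + 1.
Then Q(-2) = -45.

-45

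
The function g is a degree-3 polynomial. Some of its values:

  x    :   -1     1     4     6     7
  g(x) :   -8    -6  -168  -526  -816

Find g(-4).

64

Write g(x) = ax³ + bx² + cx + d; the 5 given values yield a linear system in the 4 coefficients.
Solving, g(x) = -2x³ - 3x² + 3x - 4.
Then g(-4) = 64.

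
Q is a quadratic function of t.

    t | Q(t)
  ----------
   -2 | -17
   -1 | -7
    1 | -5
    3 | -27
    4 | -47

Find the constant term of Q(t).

-3

Write Q(t) = at² + bt + c; the 5 given values yield a linear system in the 3 coefficients.
Solving, Q(t) = -3t² + t - 3.
The constant term is Q(0) = -3.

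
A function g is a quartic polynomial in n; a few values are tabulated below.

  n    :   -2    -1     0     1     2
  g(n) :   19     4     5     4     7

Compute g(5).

Write g(n) = an^4 + bn³ + cn² + dn + e; the 5 given values yield a linear system in the 5 coefficients.
Solving, g(n) = n^4 - n³ - 2n² + n + 5.
Then g(5) = 460.

460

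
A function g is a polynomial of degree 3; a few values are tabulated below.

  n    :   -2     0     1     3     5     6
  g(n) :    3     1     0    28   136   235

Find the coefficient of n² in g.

1

Write g(n) = an³ + bn² + cn + d; the 6 given values yield a linear system in the 4 coefficients.
Solving, g(n) = n³ + n² - 3n + 1.
The coefficient of n² is 1.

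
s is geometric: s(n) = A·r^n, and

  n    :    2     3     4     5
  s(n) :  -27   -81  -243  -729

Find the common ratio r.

Consecutive ratio: -81/(-27) = 3, and -243/(-81) = 3, so r = 3.
Then A·3^2 = -27 gives A = -3, and s(n) = -3·3^n.

3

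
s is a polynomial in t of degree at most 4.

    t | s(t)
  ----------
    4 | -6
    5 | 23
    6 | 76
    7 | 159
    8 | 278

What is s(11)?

911

First differences: 29, 53, 83, 119. Second differences: 24, 30, 36. Third differences: 6, 6.
Level-3 differences are constant, so s has degree 3.
Fitting a degree-3 polynomial gives s(t) = t³ - 3t² - 5t - 2.
Then s(11) = 911.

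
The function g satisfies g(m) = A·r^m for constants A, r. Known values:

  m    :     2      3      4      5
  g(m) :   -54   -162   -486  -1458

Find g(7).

Consecutive ratio: -162/(-54) = 3, and -486/(-162) = 3, so r = 3.
Then A·3^2 = -54 gives A = -6, and g(m) = -6·3^m.
g(7) = -6·3^7 = -13122.

-13122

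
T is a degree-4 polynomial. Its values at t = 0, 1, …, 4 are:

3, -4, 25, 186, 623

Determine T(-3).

0

Write T(t) = at^4 + bt³ + ct² + dt + e; the 5 given values yield a linear system in the 5 coefficients.
Solving, T(t) = 2t^4 + 4t³ - 8t² - 5t + 3.
Then T(-3) = 0.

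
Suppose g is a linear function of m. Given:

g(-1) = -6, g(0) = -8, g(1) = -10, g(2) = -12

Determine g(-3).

Write g(m) = am + b; the 4 given values yield a linear system in the 2 coefficients.
Solving, g(m) = -2m - 8.
Then g(-3) = -2.

-2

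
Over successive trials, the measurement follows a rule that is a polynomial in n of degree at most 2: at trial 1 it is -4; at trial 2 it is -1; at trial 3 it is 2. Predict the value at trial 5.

Write the value at n as s(n).
First differences: 3, 3.
Level-1 differences are constant, so s has degree 1.
Fitting a degree-1 polynomial gives s(n) = 3n - 7.
Then s(5) = 8.

8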